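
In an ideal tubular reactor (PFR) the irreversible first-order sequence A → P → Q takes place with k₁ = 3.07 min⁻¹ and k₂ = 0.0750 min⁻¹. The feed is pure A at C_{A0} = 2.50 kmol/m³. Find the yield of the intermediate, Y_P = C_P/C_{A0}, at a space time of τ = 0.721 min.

0.859

Solving the coupled first-order balances gives C_P(τ) = [k₁/(k₂−k₁)]·C_{A0}·(e^(−k₁τ) − e^(−k₂τ)).
e^(−k₁τ) = e^(−3.07×0.721) = e^(−2.213) = 0.1093; e^(−k₂τ) = e^(−0.05407) = 0.9474.
C_P = 3.07×2.50/(0.0750−3.07) × (0.1093−0.9474) = (-2.563)×(-0.8380) = 2.148 kmol/m³.
Y_P = C_P/C_{A0} = 2.148/2.50 = 0.859.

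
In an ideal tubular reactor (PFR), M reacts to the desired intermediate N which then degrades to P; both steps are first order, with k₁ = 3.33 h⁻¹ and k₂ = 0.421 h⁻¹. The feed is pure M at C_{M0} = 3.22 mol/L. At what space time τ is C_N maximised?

The intermediate peaks when r₁ = r₂, i.e. k₁e^(−k₁τ) = k₂e^(−k₂τ), giving τ_opt = ln(k₂/k₁)/(k₂−k₁).
= ln(0.421/3.33)/(0.421−3.33) = ln(0.1264)/-2.909 = -2.068/-2.909 = 0.711 h.

0.711 h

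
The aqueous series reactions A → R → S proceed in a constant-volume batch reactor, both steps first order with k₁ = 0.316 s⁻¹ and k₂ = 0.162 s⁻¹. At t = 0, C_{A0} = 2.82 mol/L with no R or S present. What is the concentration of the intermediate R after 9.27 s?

Solving the coupled first-order balances gives C_R(t) = [k₁/(k₂−k₁)]·C_{A0}·(e^(−k₁t) − e^(−k₂t)).
e^(−k₁t) = e^(−0.316×9.27) = e^(−2.929) = 0.05343; e^(−k₂t) = e^(−1.502) = 0.2227.
C_R = 0.316×2.82/(0.162−0.316) × (0.05343−0.2227) = (-5.786)×(-0.1693) = 0.9797 mol/L.

0.980 mol/L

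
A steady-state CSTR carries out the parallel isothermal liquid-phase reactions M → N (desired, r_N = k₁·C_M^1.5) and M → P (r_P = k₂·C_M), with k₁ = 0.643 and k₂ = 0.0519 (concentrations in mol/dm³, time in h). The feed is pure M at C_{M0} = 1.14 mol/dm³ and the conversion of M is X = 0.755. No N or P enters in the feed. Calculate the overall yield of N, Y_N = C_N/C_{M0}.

Exit C_M = C_{M0}(1−X) = 1.14×0.245 = 0.2793 mol/dm³.
In a CSTR the entire volume is at exit conditions, so r_N = 0.643×0.2793^1.5 = 0.09491 and r_P = 0.0519×0.2793 = 0.01450.
Fraction of consumed M going to N: r_N/(r_N+r_P) = 0.8675.
C_N = 0.8675·C_{M0}·X = 0.8675×1.14×0.755 = 0.747 mol/dm³; Y_N = C_N/C_{M0} = 0.655.

0.655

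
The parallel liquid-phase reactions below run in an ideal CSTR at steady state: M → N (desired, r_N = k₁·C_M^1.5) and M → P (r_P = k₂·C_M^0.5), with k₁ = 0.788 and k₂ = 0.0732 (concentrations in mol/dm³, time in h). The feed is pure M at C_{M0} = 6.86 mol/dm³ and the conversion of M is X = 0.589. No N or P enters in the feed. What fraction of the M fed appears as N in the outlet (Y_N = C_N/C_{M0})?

Exit C_M = C_{M0}(1−X) = 6.86×0.411 = 2.819 mol/dm³.
In a CSTR the entire volume is at exit conditions, so r_N = 0.788×2.819^1.5 = 3.731 and r_P = 0.0732×2.819^0.5 = 0.1229.
Fraction of consumed M going to N: r_N/(r_N+r_P) = 0.9681.
C_N = 0.9681·C_{M0}·X = 0.9681×6.86×0.589 = 3.91 mol/dm³; Y_N = C_N/C_{M0} = 0.570.

0.570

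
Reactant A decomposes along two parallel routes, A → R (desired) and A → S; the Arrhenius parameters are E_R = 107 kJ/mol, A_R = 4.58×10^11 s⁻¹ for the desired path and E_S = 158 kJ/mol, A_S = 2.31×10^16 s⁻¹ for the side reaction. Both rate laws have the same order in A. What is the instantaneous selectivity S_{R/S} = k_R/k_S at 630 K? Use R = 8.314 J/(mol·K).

0.336

Since both paths have the same order in A, the concentration cancels and S_{R/S} = k_R/k_S = (A_R/A_S)·exp[(E_S−E_R)/(RT)].
(E_S−E_R)/(RT) = (158−107)×10³/(8.314×630) = 51000/5238 = 9.737.
k_R/k_S = (4.58×10^11/2.31×10^16)·exp(9.737) = 1.983×10^-5 × 16931 = 0.336.
Since E_R < E_S, lowering the temperature improves selectivity toward R.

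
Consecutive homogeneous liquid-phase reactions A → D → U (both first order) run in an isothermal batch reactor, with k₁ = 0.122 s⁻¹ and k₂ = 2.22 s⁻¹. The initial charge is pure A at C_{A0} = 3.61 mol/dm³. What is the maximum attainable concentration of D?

For a first-order series the maximum intermediate yield is C_{D,max}/C_{A0} = (k₁/k₂)^[k₂/(k₂−k₁)].
= (0.122/2.22)^(2.22/(2.22−0.122)) = (0.05495)^(1.058) = 0.04642.
C_{D,max} = 0.04642×3.61 = 0.168 mol/dm³.

0.168 mol/dm³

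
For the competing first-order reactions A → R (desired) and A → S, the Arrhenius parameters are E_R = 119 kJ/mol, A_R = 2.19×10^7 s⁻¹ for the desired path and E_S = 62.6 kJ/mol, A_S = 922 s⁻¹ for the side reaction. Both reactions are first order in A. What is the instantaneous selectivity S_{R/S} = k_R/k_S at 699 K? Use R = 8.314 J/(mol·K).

With equal orders, S_{R/S} = k_R/k_S = (A_R/A_S)·exp[(E_S−E_R)/(RT)].
(E_S−E_R)/(RT) = (62.6−119)×10³/(8.314×699) = -56400/5811 = -9.705.
k_R/k_S = (2.19×10^7/922)·exp(-9.705) = 23753 × 6.098×10^-5 = 1.45.

1.45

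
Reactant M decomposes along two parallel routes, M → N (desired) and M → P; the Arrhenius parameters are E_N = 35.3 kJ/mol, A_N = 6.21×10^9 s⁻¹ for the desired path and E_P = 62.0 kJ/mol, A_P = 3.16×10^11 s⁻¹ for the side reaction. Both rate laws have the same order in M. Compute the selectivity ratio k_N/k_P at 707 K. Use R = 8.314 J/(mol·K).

With equal orders, S_{N/P} = k_N/k_P = (A_N/A_P)·exp[(E_P−E_N)/(RT)].
(E_P−E_N)/(RT) = (62.0−35.3)×10³/(8.314×707) = 26700/5878 = 4.542.
k_N/k_P = (6.21×10^9/3.16×10^11)·exp(4.542) = 0.01965 × 93.91 = 1.85.

1.85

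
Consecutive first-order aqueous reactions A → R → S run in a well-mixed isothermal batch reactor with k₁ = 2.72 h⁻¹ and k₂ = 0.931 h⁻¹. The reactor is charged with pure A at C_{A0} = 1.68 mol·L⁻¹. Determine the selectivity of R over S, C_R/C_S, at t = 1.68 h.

For first-order series with pure A initially, C_R(t) = k₁C_{A0}/(k₂−k₁)·(e^(−k₁t) − e^(−k₂t)).
e^(−k₁t) = e^(−2.72×1.68) = e^(−4.570) = 0.01036; e^(−k₂t) = e^(−1.564) = 0.2093.
C_R = 2.72×1.68/(0.931−2.72) × (0.01036−0.2093) = (-2.554)×(-0.1989) = 0.5081 mol·L⁻¹.
C_A = C_{A0}e^(−k₁t) = 0.01741 mol·L⁻¹, so C_S = C_{A0}−C_A−C_R = 1.154 mol·L⁻¹; C_R/C_S = 0.440.

0.440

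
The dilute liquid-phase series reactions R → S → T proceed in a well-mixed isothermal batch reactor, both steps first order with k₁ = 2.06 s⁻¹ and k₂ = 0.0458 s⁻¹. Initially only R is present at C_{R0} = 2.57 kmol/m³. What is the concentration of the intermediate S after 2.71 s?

2.31 kmol/m³

For first-order series with pure R initially, C_S(t) = k₁C_{R0}/(k₂−k₁)·(e^(−k₁t) − e^(−k₂t)).
e^(−k₁t) = e^(−2.06×2.71) = e^(−5.583) = 0.003763; e^(−k₂t) = e^(−0.1241) = 0.8833.
C_S = 2.06×2.57/(0.0458−2.06) × (0.003763−0.8833) = (-2.628)×(-0.8795) = 2.312 kmol/m³.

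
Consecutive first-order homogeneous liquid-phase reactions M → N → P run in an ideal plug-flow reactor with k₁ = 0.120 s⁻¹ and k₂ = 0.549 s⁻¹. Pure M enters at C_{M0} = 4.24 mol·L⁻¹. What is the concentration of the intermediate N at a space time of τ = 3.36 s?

For first-order series with pure M initially, C_N(τ) = k₁C_{M0}/(k₂−k₁)·(e^(−k₁τ) − e^(−k₂τ)).
e^(−k₁τ) = e^(−0.120×3.36) = e^(−0.4032) = 0.6682; e^(−k₂τ) = e^(−1.845) = 0.1581.
C_N = 0.120×4.24/(0.549−0.120) × (0.6682−0.1581) = 1.186×0.5101 = 0.6050 mol·L⁻¹.

0.605 mol·L⁻¹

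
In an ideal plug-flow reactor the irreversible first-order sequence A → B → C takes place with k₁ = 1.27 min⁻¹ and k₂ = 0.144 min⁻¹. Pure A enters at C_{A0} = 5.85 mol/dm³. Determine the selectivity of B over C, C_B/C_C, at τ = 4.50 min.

Solving the coupled first-order balances gives C_B(τ) = [k₁/(k₂−k₁)]·C_{A0}·(e^(−k₁τ) − e^(−k₂τ)).
e^(−k₁τ) = e^(−1.27×4.50) = e^(−5.715) = 0.003296; e^(−k₂τ) = e^(−0.6480) = 0.5231.
C_B = 1.27×5.85/(0.144−1.27) × (0.003296−0.5231) = (-6.598)×(-0.5198) = 3.430 mol/dm³.
C_A = C_{A0}e^(−k₁τ) = 0.01928 mol/dm³, so C_C = C_{A0}−C_A−C_B = 2.401 mol/dm³; C_B/C_C = 1.43.

1.43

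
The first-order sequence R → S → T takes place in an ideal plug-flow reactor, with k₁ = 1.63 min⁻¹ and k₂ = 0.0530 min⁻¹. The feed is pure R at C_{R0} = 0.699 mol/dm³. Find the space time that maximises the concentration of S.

For first-order series the maximum of C_S occurs at τ_opt = ln(k₂/k₁)/(k₂−k₁).
= ln(0.0530/1.63)/(0.0530−1.63) = ln(0.03252)/-1.577 = -3.426/-1.577 = 2.17 min.

2.17 min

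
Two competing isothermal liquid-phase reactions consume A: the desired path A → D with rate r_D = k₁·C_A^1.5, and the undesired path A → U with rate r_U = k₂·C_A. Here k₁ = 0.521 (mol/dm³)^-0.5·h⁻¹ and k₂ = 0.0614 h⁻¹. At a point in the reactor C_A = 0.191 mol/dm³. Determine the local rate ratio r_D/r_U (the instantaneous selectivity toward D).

3.71

S_{D/U} = r_D/r_U = (k₁·C_A^1.5)/(k₂·C_A) = (k₁/k₂)·C_A^0.5.
= (0.521×0.1910^1.5) / (0.0614×0.1910) = 0.04349/0.01173 = 3.71.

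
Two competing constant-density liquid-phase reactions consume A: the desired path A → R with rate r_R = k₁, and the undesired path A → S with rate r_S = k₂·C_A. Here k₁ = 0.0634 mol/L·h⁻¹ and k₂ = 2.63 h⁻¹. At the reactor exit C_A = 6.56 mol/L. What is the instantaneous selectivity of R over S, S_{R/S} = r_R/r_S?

0.00367

S_{R/S} = r_R/r_S = (k₁)/(k₂·C_A) = (k₁/k₂)·C_A⁻¹.
= (0.0634) / (2.63×6.560) = 0.06340/17.25 = 0.00367.
The undesired path is higher order in A, so low C_A (CSTR or dilute feed) favours R.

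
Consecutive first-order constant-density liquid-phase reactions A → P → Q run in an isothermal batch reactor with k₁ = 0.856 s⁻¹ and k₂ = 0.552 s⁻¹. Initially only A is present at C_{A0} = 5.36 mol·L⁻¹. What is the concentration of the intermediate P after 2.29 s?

Solving the coupled first-order balances gives C_P(t) = [k₁/(k₂−k₁)]·C_{A0}·(e^(−k₁t) − e^(−k₂t)).
e^(−k₁t) = e^(−0.856×2.29) = e^(−1.960) = 0.1408; e^(−k₂t) = e^(−1.264) = 0.2825.
C_P = 0.856×5.36/(0.552−0.856) × (0.1408−0.2825) = (-15.09)×(-0.1417) = 2.138 mol·L⁻¹.

2.14 mol·L⁻¹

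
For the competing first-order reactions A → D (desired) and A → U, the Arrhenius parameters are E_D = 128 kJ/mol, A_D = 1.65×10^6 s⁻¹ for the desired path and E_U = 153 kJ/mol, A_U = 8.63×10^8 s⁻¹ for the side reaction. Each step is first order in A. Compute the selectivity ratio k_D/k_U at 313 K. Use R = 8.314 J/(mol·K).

Since both paths have the same order in A, the concentration cancels and S_{D/U} = k_D/k_U = (A_D/A_U)·exp[(E_U−E_D)/(RT)].
(E_U−E_D)/(RT) = (153−128)×10³/(8.314×313) = 25000/2602 = 9.607.
k_D/k_U = (1.65×10^6/8.63×10^8)·exp(9.607) = 0.001912 × 14868 = 28.4.

28.4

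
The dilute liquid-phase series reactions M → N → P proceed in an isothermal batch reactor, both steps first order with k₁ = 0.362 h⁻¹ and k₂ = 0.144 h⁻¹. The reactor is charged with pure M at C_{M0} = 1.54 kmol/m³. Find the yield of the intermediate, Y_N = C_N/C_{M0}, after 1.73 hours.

0.407

The intermediate concentration in a first-order A→B→C sequence is C_N = k₁C_{M0}(e^(−k₁t) − e^(−k₂t))/(k₂−k₁).
e^(−k₁t) = e^(−0.362×1.73) = e^(−0.6263) = 0.5346; e^(−k₂t) = e^(−0.2491) = 0.7795.
C_N = 0.362×1.54/(0.144−0.362) × (0.5346−0.7795) = (-2.557)×(-0.2449) = 0.6263 kmol/m³.
Y_N = C_N/C_{M0} = 0.6263/1.54 = 0.407.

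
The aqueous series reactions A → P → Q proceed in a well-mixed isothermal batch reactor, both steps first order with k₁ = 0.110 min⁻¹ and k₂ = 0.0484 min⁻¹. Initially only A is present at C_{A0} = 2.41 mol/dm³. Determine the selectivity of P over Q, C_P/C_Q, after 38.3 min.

Solving the coupled first-order balances gives C_P(t) = [k₁/(k₂−k₁)]·C_{A0}·(e^(−k₁t) − e^(−k₂t)).
e^(−k₁t) = e^(−0.110×38.3) = e^(−4.213) = 0.01480; e^(−k₂t) = e^(−1.854) = 0.1567.
C_P = 0.110×2.41/(0.0484−0.110) × (0.01480−0.1567) = (-4.304)×(-0.1419) = 0.6105 mol/dm³.
C_A = C_{A0}e^(−k₁t) = 0.03567 mol/dm³, so C_Q = C_{A0}−C_A−C_P = 1.764 mol/dm³; C_P/C_Q = 0.346.

0.346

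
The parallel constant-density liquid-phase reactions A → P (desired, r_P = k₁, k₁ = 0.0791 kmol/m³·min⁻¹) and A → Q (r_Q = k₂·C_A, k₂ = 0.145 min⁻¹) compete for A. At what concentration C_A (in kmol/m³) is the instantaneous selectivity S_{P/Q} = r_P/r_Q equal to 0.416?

1.31 kmol/m³

S_{P/Q} = (k₁/k₂)·C_A⁻¹ ⇒ C_A = (S·k₂/k₁)^(-1).
= (0.416×0.145/0.0791)^(-1) = (0.7626)^(-1) = 1.31 kmol/m³.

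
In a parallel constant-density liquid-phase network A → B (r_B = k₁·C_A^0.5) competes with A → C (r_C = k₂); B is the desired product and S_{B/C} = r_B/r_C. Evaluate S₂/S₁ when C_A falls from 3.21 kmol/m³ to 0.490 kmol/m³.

S_{B/C} = (k₁/k₂)·C_A^0.5, so S₂/S₁ = (C_{A,2}/C_{A,1})^0.5.
= (0.490/3.21)^0.5 = (0.1526)^0.5 = 0.391.

0.391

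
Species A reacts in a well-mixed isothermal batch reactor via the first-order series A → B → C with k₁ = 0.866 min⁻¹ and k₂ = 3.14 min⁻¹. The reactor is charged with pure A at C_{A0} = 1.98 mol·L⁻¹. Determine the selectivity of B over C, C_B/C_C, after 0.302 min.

For first-order series with pure A initially, C_B(t) = k₁C_{A0}/(k₂−k₁)·(e^(−k₁t) − e^(−k₂t)).
e^(−k₁t) = e^(−0.866×0.302) = e^(−0.2615) = 0.7699; e^(−k₂t) = e^(−0.9483) = 0.3874.
C_B = 0.866×1.98/(3.14−0.866) × (0.7699−0.3874) = 0.7540×0.3825 = 0.2884 mol·L⁻¹.
C_A = C_{A0}e^(−k₁t) = 1.524 mol·L⁻¹, so C_C = C_{A0}−C_A−C_B = 0.1673 mol·L⁻¹; C_B/C_C = 1.72.

1.72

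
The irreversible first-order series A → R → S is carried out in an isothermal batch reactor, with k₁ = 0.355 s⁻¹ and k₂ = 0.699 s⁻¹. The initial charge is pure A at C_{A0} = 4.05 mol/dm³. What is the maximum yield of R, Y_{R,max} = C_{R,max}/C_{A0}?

Evaluating C_R at t_opt = ln(k₂/k₁)/(k₂−k₁) gives C_{R,max}/C_{A0} = (k₁/k₂)^[k₂/(k₂−k₁)].
= (0.355/0.699)^(0.699/(0.699−0.355)) = (0.5079)^(2.032) = 0.2524.

0.252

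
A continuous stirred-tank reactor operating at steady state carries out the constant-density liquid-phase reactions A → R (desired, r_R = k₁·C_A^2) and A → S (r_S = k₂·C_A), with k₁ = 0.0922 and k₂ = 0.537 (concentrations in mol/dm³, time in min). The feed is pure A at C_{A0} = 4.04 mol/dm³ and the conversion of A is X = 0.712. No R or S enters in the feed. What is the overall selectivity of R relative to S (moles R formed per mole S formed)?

0.200

Exit C_A = C_{A0}(1−X) = 4.04×0.288 = 1.164 mol/dm³.
In a CSTR the entire volume is at exit conditions, so r_R = 0.0922×1.164^2 = 0.1248 and r_S = 0.537×1.164 = 0.6248.
Overall selectivity = C_R/C_S = r_Rτ/(r_Sτ) = r_R/r_S = 0.200.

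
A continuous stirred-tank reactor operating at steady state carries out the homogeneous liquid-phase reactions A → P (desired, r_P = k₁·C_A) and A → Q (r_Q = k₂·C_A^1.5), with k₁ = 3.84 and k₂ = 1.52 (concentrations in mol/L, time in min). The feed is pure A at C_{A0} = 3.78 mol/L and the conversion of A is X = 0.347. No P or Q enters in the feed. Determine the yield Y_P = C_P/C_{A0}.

Exit C_A = C_{A0}(1−X) = 3.78×0.653 = 2.468 mol/L.
A CSTR operates uniformly at the exit composition, giving r_P = 9.478 and r_Q = 5.895 (each k·C_A^n at C_A = 2.468).
Fraction of consumed A going to P: r_P/(r_P+r_Q) = 0.6166.
C_P = 0.6166·C_{A0}·X = 0.6166×3.78×0.347 = 0.809 mol/L; Y_P = C_P/C_{A0} = 0.214.

0.214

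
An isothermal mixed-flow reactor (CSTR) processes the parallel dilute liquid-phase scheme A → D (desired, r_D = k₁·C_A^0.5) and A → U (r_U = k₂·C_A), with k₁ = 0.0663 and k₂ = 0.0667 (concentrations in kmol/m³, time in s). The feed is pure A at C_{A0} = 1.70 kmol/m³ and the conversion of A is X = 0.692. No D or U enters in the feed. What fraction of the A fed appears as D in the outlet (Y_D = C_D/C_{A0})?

Exit C_A = C_{A0}(1−X) = 1.70×0.308 = 0.5236 kmol/m³.
In a CSTR the entire volume is at exit conditions, so r_D = 0.0663×0.5236^0.5 = 0.04797 and r_U = 0.0667×0.5236 = 0.03492.
Fraction of consumed A going to D: r_D/(r_D+r_U) = 0.5787.
C_D = 0.5787·C_{A0}·X = 0.5787×1.70×0.692 = 0.681 kmol/m³; Y_D = C_D/C_{A0} = 0.400.

0.400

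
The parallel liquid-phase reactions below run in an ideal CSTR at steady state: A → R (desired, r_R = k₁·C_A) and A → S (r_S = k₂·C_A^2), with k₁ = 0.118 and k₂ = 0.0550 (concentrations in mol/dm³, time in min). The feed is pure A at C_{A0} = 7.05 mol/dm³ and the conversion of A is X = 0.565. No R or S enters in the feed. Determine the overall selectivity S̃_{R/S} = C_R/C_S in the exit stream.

Exit C_A = C_{A0}(1−X) = 7.05×0.435 = 3.067 mol/dm³.
A CSTR operates uniformly at the exit composition, giving r_R = 0.3619 and r_S = 0.5173 (each k·C_A^n at C_A = 3.067).
Overall selectivity = C_R/C_S = r_Rτ/(r_Sτ) = r_R/r_S = 0.700.

0.700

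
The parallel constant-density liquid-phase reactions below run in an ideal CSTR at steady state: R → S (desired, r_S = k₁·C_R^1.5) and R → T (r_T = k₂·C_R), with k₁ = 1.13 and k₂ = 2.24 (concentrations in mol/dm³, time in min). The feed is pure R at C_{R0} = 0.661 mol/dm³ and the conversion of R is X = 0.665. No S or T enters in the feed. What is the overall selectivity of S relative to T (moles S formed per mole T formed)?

0.237

Exit C_R = C_{R0}(1−X) = 0.661×0.335 = 0.2214 mol/dm³.
A CSTR operates uniformly at the exit composition, giving r_S = 0.1177 and r_T = 0.4960 (each k·C_R^n at C_R = 0.2214).
Overall selectivity = C_S/C_T = r_Sτ/(r_Tτ) = r_S/r_T = 0.237.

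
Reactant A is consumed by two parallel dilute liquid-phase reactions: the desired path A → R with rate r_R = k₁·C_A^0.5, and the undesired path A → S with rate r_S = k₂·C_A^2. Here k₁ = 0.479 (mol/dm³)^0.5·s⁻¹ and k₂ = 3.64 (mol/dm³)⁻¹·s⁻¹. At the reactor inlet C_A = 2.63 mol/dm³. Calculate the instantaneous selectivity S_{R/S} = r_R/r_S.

S_{R/S} = r_R/r_S = (k₁·C_A^0.5)/(k₂·C_A^2) = (k₁/k₂)·C_A^-1.5.
= (0.479×2.630^0.5) / (3.64×2.630^2) = 0.7768/25.18 = 0.0309.
The undesired path is higher order in A, so low C_A (CSTR or dilute feed) favours R.

0.0309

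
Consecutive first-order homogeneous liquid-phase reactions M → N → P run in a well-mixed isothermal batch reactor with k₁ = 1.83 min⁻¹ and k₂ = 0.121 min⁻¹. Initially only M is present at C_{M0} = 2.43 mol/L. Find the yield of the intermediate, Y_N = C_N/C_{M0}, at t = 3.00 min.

0.740

The intermediate concentration in a first-order A→B→C sequence is C_N = k₁C_{M0}(e^(−k₁t) − e^(−k₂t))/(k₂−k₁).
e^(−k₁t) = e^(−1.83×3.00) = e^(−5.490) = 0.004128; e^(−k₂t) = e^(−0.3630) = 0.6956.
C_N = 1.83×2.43/(0.121−1.83) × (0.004128−0.6956) = (-2.602)×(-0.6915) = 1.799 mol/L.
Y_N = C_N/C_{M0} = 1.799/2.43 = 0.740.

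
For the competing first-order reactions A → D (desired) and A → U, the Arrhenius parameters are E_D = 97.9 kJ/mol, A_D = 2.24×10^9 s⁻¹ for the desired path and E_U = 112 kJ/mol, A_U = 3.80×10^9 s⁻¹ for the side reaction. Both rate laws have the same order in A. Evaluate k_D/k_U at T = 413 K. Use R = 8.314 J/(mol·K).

35.8

Since both paths have the same order in A, the concentration cancels and S_{D/U} = k_D/k_U = (A_D/A_U)·exp[(E_U−E_D)/(RT)].
(E_U−E_D)/(RT) = (112−97.9)×10³/(8.314×413) = 14100/3434 = 4.106.
k_D/k_U = (2.24×10^9/3.80×10^9)·exp(4.106) = 0.5895 × 60.73 = 35.8.
Since E_D < E_U, lowering the temperature improves selectivity toward D.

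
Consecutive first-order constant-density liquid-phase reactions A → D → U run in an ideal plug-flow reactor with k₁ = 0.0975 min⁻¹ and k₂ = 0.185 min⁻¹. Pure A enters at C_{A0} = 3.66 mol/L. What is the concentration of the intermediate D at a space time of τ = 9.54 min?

0.911 mol/L

The intermediate concentration in a first-order A→B→C sequence is C_D = k₁C_{A0}(e^(−k₁τ) − e^(−k₂τ))/(k₂−k₁).
e^(−k₁τ) = e^(−0.0975×9.54) = e^(−0.9301) = 0.3945; e^(−k₂τ) = e^(−1.765) = 0.1712.
C_D = 0.0975×3.66/(0.185−0.0975) × (0.3945−0.1712) = 4.078×0.2233 = 0.9106 mol/L.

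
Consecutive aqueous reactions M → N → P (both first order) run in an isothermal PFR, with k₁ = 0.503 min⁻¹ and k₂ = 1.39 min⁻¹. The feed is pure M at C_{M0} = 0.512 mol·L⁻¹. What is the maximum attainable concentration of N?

For a first-order series the maximum intermediate yield is C_{N,max}/C_{M0} = (k₁/k₂)^[k₂/(k₂−k₁)].
= (0.503/1.39)^(1.39/(1.39−0.503)) = (0.3619)^(1.567) = 0.2033.
C_{N,max} = 0.2033×0.512 = 0.104 mol·L⁻¹.

0.104 mol·L⁻¹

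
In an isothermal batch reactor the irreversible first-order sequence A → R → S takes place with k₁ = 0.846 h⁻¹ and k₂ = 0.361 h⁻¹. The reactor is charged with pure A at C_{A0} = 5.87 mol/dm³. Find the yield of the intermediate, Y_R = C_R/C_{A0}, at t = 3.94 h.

0.358

The intermediate concentration in a first-order A→B→C sequence is C_R = k₁C_{A0}(e^(−k₁t) − e^(−k₂t))/(k₂−k₁).
e^(−k₁t) = e^(−0.846×3.94) = e^(−3.333) = 0.03568; e^(−k₂t) = e^(−1.422) = 0.2411.
C_R = 0.846×5.87/(0.361−0.846) × (0.03568−0.2411) = (-10.24)×(-0.2055) = 2.104 mol/dm³.
Y_R = C_R/C_{A0} = 2.104/5.87 = 0.358.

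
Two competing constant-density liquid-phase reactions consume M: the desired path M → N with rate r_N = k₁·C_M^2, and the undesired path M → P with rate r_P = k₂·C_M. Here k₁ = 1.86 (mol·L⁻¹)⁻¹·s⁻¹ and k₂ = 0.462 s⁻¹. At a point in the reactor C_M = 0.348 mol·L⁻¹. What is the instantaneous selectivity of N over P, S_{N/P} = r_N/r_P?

S_{N/P} = r_N/r_P = (k₁·C_M^2)/(k₂·C_M) = (k₁/k₂)·C_M.
= (1.86×0.3480^2) / (0.462×0.3480) = 0.2253/0.1608 = 1.40.

1.40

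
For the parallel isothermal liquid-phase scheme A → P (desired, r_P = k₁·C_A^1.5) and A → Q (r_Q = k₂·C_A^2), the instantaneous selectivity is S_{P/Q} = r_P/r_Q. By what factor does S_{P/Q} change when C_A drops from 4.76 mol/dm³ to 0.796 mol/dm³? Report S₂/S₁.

S_{P/Q} = (k₁/k₂)·C_A^-0.5, so S₂/S₁ = (C_{A,2}/C_{A,1})^-0.5.
= (0.796/4.76)^(-0.5) = (0.1672)^(-0.5) = 2.45.

2.45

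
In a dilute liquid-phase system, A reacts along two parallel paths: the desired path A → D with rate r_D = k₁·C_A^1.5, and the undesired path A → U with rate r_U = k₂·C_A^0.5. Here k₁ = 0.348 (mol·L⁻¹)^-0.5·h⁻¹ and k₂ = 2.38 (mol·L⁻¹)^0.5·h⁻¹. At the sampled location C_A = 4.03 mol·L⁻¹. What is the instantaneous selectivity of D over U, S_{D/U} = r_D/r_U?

S_{D/U} = r_D/r_U = (k₁·C_A^1.5)/(k₂·C_A^0.5) = (k₁/k₂)·C_A.
= (0.348×4.030^1.5) / (2.38×4.030^0.5) = 2.815/4.778 = 0.589.
Since the desired path is higher order in A, keeping C_A high (PFR or concentrated feed) favours D.

0.589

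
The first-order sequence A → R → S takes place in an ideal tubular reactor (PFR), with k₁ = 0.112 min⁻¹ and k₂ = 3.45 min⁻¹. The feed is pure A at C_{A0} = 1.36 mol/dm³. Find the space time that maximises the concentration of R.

1.03 min

For first-order series the maximum of C_R occurs at τ_opt = ln(k₂/k₁)/(k₂−k₁).
= ln(3.45/0.112)/(3.45−0.112) = ln(30.80)/3.338 = 3.428/3.338 = 1.03 min.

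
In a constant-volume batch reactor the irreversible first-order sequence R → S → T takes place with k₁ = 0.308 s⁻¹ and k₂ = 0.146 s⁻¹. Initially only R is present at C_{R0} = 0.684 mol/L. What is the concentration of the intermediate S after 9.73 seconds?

0.249 mol/L

For first-order series with pure R initially, C_S(t) = k₁C_{R0}/(k₂−k₁)·(e^(−k₁t) − e^(−k₂t)).
e^(−k₁t) = e^(−0.308×9.73) = e^(−2.997) = 0.04994; e^(−k₂t) = e^(−1.421) = 0.2416.
C_S = 0.308×0.684/(0.146−0.308) × (0.04994−0.2416) = (-1.300)×(-0.1916) = 0.2492 mol/L.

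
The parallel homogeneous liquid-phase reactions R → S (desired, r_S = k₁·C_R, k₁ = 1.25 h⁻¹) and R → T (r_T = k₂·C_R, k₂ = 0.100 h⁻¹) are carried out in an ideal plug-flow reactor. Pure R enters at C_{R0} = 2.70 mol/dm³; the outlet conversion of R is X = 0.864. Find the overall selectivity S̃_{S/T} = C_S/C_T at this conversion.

12.5

C_R = C_{R0}(1−X) = 0.3672 mol/dm³.
Both paths are first order in R, so the instantaneous fraction to S is constant: dC_S/d(−C_R) = k₁/(k₁+k₂) = 0.9259.
C_S = 0.9259·(C_{R0}−C_R) = 0.9259×2.333 = 2.16 mol/dm³.
C_T = (C_{R0}−C_R)−C_S = 0.1728 mol/dm³; S̃_{S/T} = 2.160/0.1728 = 12.5.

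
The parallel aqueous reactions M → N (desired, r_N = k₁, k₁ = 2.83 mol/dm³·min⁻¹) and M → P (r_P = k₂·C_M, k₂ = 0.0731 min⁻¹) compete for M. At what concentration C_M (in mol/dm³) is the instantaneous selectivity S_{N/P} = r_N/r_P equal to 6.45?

6.00 mol/dm³

S_{N/P} = (k₁/k₂)·C_M⁻¹ ⇒ C_M = (S·k₂/k₁)^(-1).
= (6.45×0.0731/2.83)^(-1) = (0.1666)^(-1) = 6.00 mol/dm³.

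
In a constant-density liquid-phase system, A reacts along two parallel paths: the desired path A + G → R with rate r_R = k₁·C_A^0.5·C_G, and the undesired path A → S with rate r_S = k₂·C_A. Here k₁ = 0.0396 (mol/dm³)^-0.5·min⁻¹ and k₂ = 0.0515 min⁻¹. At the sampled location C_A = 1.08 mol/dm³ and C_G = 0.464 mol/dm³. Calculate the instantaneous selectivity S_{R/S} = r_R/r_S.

0.343

S_{R/S} = r_R/r_S = (k₁·C_A^0.5·C_G)/(k₂·C_A) = (k₁/k₂)·C_A^-0.5·C_G.
= (0.0396×1.080^0.5×0.4640) / (0.0515×1.080) = 0.01910/0.05562 = 0.343.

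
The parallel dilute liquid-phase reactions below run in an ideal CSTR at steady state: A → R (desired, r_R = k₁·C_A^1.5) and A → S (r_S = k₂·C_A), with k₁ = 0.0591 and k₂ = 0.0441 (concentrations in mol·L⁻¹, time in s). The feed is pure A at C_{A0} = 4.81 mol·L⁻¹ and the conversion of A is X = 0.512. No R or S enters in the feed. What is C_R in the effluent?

1.66 mol·L⁻¹

Exit C_A = C_{A0}(1−X) = 4.81×0.488 = 2.347 mol·L⁻¹.
A CSTR operates uniformly at the exit composition, giving r_R = 0.2125 and r_S = 0.1035 (each k·C_A^n at C_A = 2.347).
Fraction of consumed A going to R: r_R/(r_R+r_S) = 0.6725.
C_R = 0.6725·C_{A0}·X = 0.6725×4.81×0.512 = 1.66 mol·L⁻¹.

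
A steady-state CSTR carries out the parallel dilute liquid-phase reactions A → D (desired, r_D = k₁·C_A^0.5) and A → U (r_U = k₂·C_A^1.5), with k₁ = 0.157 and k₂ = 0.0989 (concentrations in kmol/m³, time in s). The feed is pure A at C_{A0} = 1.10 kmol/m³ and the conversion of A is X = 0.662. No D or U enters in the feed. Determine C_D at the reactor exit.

0.590 kmol/m³

Exit C_A = C_{A0}(1−X) = 1.10×0.338 = 0.3718 kmol/m³.
Rates in a CSTR are evaluated at the outlet concentration: r_D = 0.157×0.3718^0.5 = 0.09573, r_U = 0.0989×0.3718^1.5 = 0.02242.
Fraction of consumed A going to D: r_D/(r_D+r_U) = 0.8102.
C_D = 0.8102·C_{A0}·X = 0.8102×1.10×0.662 = 0.590 kmol/m³.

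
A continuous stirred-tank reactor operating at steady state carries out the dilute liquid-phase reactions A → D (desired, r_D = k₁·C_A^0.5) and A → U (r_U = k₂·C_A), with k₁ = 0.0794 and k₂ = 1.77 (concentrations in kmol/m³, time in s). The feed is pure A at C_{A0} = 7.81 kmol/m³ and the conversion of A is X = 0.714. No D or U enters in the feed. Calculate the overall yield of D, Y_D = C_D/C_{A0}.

Exit C_A = C_{A0}(1−X) = 7.81×0.286 = 2.234 kmol/m³.
Rates in a CSTR are evaluated at the outlet concentration: r_D = 0.0794×2.234^0.5 = 0.1187, r_U = 1.77×2.234 = 3.954.
Fraction of consumed A going to D: r_D/(r_D+r_U) = 0.02914.
C_D = 0.02914·C_{A0}·X = 0.02914×7.81×0.714 = 0.162 kmol/m³; Y_D = C_D/C_{A0} = 0.0208.

0.0208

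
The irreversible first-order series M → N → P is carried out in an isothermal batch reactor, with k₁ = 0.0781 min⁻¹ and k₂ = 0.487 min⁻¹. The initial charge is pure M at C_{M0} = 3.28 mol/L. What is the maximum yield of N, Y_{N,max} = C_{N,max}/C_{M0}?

At the optimum, C_{N,max}/C_{M0} = (k₁/k₂)^[k₂/(k₂−k₁)].
= (0.0781/0.487)^(0.487/(0.487−0.0781)) = (0.1604)^(1.191) = 0.1131.

0.113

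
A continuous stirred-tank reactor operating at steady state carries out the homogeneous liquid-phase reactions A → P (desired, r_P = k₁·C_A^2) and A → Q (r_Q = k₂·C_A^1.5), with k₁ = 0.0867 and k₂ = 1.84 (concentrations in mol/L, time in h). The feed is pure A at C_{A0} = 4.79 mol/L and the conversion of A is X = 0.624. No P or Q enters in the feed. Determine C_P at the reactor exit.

0.178 mol/L

Exit C_A = C_{A0}(1−X) = 4.79×0.376 = 1.801 mol/L.
In a CSTR the entire volume is at exit conditions, so r_P = 0.0867×1.801^2 = 0.2812 and r_Q = 1.84×1.801^1.5 = 4.447.
Fraction of consumed A going to P: r_P/(r_P+r_Q) = 0.05947.
C_P = 0.05947·C_{A0}·X = 0.05947×4.79×0.624 = 0.178 mol/L.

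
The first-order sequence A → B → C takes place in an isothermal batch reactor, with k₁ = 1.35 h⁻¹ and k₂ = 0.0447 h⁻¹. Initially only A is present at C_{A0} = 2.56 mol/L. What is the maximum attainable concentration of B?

For a first-order series the maximum intermediate yield is C_{B,max}/C_{A0} = (k₁/k₂)^[k₂/(k₂−k₁)].
= (1.35/0.0447)^(0.0447/(0.0447−1.35)) = (30.20)^(-0.03425) = 0.8898.
C_{B,max} = 0.8898×2.56 = 2.28 mol/L.

2.28 mol/L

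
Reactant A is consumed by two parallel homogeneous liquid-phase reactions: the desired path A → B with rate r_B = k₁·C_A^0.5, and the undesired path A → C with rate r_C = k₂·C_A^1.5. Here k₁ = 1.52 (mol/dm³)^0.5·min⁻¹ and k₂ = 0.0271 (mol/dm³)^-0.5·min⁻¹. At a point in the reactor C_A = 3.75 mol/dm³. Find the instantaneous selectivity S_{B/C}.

S_{B/C} = r_B/r_C = (k₁·C_A^0.5)/(k₂·C_A^1.5) = (k₁/k₂)·C_A⁻¹.
= (1.52×3.750^0.5) / (0.0271×3.750^1.5) = 2.943/0.1968 = 15.0.

15.0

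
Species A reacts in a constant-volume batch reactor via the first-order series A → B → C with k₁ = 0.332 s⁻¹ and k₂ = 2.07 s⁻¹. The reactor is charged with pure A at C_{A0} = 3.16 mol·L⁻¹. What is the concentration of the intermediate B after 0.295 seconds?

Solving the coupled first-order balances gives C_B(t) = [k₁/(k₂−k₁)]·C_{A0}·(e^(−k₁t) − e^(−k₂t)).
e^(−k₁t) = e^(−0.332×0.295) = e^(−0.09794) = 0.9067; e^(−k₂t) = e^(−0.6106) = 0.5430.
C_B = 0.332×3.16/(2.07−0.332) × (0.9067−0.5430) = 0.6036×0.3637 = 0.2195 mol·L⁻¹.

0.220 mol·L⁻¹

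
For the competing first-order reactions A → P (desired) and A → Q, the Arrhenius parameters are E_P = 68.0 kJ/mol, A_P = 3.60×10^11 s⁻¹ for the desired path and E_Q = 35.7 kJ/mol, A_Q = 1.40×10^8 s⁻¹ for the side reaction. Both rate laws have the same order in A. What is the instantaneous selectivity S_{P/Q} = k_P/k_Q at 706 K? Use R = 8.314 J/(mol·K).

10.5

Since both paths have the same order in A, the concentration cancels and S_{P/Q} = k_P/k_Q = (A_P/A_Q)·exp[(E_Q−E_P)/(RT)].
(E_Q−E_P)/(RT) = (35.7−68.0)×10³/(8.314×706) = -32300/5870 = -5.503.
k_P/k_Q = (3.60×10^11/1.40×10^8)·exp(-5.503) = 2571 × 0.004075 = 10.5.
Since E_P > E_Q, raising the temperature improves selectivity toward P.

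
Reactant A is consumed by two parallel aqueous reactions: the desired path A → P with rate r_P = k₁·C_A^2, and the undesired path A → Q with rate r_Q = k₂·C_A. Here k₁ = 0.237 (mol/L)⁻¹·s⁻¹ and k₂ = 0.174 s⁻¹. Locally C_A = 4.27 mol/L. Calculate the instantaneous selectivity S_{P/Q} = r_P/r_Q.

S_{P/Q} = r_P/r_Q = (k₁·C_A^2)/(k₂·C_A) = (k₁/k₂)·C_A.
= (0.237×4.270^2) / (0.174×4.270) = 4.321/0.7430 = 5.82.

5.82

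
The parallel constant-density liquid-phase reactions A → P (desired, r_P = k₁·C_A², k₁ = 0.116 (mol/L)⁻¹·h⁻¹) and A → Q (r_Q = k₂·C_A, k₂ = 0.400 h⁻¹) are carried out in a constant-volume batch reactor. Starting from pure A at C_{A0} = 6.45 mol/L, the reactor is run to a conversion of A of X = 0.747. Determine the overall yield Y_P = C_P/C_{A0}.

0.390

C_A = C_{A0}(1−X) = 1.632 mol/L.
Along a PFR/batch, dC_Q/dC_A = −r_Q/(r_P+r_Q) = −k₂/(k₂+k₁·C_A).
Integrating from C_{A0} to C_A: C_Q = (0.400/0.116)·ln[(0.400+0.116·6.45)/(0.400+0.116·1.63)] = 3.448·ln(1.148/0.5893) = 2.300 mol/L.
Then C_P = (C_{A0}−C_A) − C_Q = 4.818 − 2.300 = 2.518 mol/L.
Y_P = C_P/C_{A0} = 2.518/6.45 = 0.390.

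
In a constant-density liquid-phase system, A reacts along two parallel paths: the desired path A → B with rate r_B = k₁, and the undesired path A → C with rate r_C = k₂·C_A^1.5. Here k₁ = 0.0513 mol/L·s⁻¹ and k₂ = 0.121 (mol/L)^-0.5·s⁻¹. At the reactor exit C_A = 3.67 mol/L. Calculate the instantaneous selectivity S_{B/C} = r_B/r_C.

S_{B/C} = r_B/r_C = (k₁)/(k₂·C_A^1.5) = (k₁/k₂)·C_A^-1.5.
= (0.0513) / (0.121×3.670^1.5) = 0.05130/0.8507 = 0.0603.

0.0603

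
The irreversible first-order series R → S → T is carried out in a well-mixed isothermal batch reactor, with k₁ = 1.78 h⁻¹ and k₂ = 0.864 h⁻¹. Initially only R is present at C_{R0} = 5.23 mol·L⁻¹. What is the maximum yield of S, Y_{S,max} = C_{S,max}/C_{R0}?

0.506

For a first-order series the maximum intermediate yield is C_{S,max}/C_{R0} = (k₁/k₂)^[k₂/(k₂−k₁)].
= (1.78/0.864)^(0.864/(0.864−1.78)) = (2.060)^(-0.9432) = 0.5057.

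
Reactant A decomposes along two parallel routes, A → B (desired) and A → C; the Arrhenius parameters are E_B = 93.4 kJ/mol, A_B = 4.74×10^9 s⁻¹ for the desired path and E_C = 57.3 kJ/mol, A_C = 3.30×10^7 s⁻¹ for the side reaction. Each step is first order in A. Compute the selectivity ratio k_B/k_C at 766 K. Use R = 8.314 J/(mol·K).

k_B/k_C = (A_B/A_C)·exp[−(E_B−E_C)/(RT)] = (A_B/A_C)·exp[(E_C−E_B)/(RT)].
(E_C−E_B)/(RT) = (57.3−93.4)×10³/(8.314×766) = -36100/6369 = -5.669.
k_B/k_C = (4.74×10^9/3.30×10^7)·exp(-5.669) = 143.6 × 0.003453 = 0.496.

0.496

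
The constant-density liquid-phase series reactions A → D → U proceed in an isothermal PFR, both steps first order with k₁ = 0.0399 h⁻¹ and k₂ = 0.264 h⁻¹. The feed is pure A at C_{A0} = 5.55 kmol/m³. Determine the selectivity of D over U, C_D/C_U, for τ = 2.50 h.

For first-order series with pure A initially, C_D(τ) = k₁C_{A0}/(k₂−k₁)·(e^(−k₁τ) − e^(−k₂τ)).
e^(−k₁τ) = e^(−0.0399×2.50) = e^(−0.09975) = 0.9051; e^(−k₂τ) = e^(−0.6600) = 0.5169.
C_D = 0.0399×5.55/(0.264−0.0399) × (0.9051−0.5169) = 0.9882×0.3882 = 0.3836 kmol/m³.
C_A = C_{A0}e^(−k₁τ) = 5.023 kmol/m³, so C_U = C_{A0}−C_A−C_D = 0.1433 kmol/m³; C_D/C_U = 2.68.

2.68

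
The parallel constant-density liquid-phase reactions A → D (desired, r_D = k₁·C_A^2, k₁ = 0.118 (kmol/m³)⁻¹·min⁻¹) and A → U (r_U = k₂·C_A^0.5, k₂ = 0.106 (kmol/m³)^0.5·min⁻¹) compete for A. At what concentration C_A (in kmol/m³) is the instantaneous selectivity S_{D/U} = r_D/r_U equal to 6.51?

3.25 kmol/m³

S_{D/U} = (k₁/k₂)·C_A^1.5 ⇒ C_A = (S·k₂/k₁)^(1/1.5).
= (6.51×0.106/0.118)^(0.6667) = (5.848)^(0.6667) = 3.25 kmol/m³.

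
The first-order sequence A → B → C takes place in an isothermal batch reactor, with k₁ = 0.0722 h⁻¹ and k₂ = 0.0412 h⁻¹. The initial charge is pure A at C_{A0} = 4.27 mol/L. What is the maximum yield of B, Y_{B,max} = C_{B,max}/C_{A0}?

0.474

At the optimum, C_{B,max}/C_{A0} = (k₁/k₂)^[k₂/(k₂−k₁)].
= (0.0722/0.0412)^(0.0412/(0.0412−0.0722)) = (1.752)^(-1.329) = 0.4745.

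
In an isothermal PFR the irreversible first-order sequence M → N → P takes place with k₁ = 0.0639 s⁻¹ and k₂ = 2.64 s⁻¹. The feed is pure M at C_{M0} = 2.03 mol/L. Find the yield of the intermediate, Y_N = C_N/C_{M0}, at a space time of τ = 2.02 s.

0.0217

Solving the coupled first-order balances gives C_N(τ) = [k₁/(k₂−k₁)]·C_{M0}·(e^(−k₁τ) − e^(−k₂τ)).
e^(−k₁τ) = e^(−0.0639×2.02) = e^(−0.1291) = 0.8789; e^(−k₂τ) = e^(−5.333) = 0.004831.
C_N = 0.0639×2.03/(2.64−0.0639) × (0.8789−0.004831) = 0.05035×0.8741 = 0.04401 mol/L.
Y_N = C_N/C_{M0} = 0.04401/2.03 = 0.0217.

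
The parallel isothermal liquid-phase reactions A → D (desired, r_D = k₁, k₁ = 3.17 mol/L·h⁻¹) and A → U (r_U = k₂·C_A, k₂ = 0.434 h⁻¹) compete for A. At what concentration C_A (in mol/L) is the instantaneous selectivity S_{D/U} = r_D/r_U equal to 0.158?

S_{D/U} = (k₁/k₂)·C_A⁻¹ ⇒ C_A = (S·k₂/k₁)^(-1).
= (0.158×0.434/3.17)^(-1) = (0.02163)^(-1) = 46.2 mol/L.

46.2 mol/L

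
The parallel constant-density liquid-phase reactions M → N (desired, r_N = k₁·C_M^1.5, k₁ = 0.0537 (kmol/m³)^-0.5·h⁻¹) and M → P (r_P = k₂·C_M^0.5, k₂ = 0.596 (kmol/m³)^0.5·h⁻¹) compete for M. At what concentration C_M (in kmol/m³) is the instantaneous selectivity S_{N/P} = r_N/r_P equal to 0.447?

S_{N/P} = (k₁/k₂)·C_M ⇒ C_M = S·k₂/k₁.
= 0.447×0.596/0.0537 = 4.96 kmol/m³.

4.96 kmol/m³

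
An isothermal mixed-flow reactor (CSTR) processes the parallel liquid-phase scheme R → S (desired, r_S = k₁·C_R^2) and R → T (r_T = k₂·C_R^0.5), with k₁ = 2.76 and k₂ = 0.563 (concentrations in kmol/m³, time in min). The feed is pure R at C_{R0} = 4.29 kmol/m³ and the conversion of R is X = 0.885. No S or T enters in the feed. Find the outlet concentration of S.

2.39 kmol/m³

Exit C_R = C_{R0}(1−X) = 4.29×0.115 = 0.4933 kmol/m³.
In a CSTR the entire volume is at exit conditions, so r_S = 2.76×0.4933^2 = 0.6718 and r_T = 0.563×0.4933^0.5 = 0.3954.
Fraction of consumed R going to S: r_S/(r_S+r_T) = 0.6295.
C_S = 0.6295·C_{R0}·X = 0.6295×4.29×0.885 = 2.39 kmol/m³.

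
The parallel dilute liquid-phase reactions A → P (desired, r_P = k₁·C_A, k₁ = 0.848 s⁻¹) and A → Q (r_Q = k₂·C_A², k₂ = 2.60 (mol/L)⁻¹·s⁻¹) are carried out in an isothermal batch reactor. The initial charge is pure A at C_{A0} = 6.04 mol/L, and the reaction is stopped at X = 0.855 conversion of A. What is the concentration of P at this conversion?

0.544 mol/L

C_A = C_{A0}(1−X) = 0.8758 mol/L.
Along a PFR/batch, dC_P/dC_A = −r_P/(r_P+r_Q) = −k₁/(k₁+k₂·C_A).
Integrating from C_{A0} to C_A: C_P = (0.848/2.60)·ln[(0.848+2.60·6.04)/(0.848+2.60·0.876)] = 0.3262·ln(16.55/3.125) = 0.5437 mol/L.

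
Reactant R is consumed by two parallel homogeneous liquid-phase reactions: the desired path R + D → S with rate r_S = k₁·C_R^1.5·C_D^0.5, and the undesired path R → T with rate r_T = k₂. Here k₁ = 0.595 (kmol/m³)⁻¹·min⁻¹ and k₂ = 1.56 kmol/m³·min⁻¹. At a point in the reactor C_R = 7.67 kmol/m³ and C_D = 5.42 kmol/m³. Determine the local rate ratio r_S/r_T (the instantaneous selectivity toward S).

S_{S/T} = r_S/r_T = (k₁·C_R^1.5·C_D^0.5)/(k₂) = (k₁/k₂)·C_R^1.5·C_D^0.5.
= (0.595×7.670^1.5×5.420^0.5) / (1.56) = 29.42/1.560 = 18.9.
Since the desired path is higher order in R, keeping C_R high (PFR or concentrated feed) favours S.

18.9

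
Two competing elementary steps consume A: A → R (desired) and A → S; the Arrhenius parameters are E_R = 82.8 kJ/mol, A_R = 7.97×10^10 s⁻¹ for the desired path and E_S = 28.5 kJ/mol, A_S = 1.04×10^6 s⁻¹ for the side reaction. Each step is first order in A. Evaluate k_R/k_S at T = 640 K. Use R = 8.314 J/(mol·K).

2.83

Since both paths have the same order in A, the concentration cancels and S_{R/S} = k_R/k_S = (A_R/A_S)·exp[(E_S−E_R)/(RT)].
(E_S−E_R)/(RT) = (28.5−82.8)×10³/(8.314×640) = -54300/5321 = -10.20.
k_R/k_S = (7.97×10^10/1.04×10^6)·exp(-10.20) = 76635 × 3.699×10^-5 = 2.83.
Since E_R > E_S, raising the temperature improves selectivity toward R.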